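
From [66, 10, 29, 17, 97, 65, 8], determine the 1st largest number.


Sort descending: [97, 66, 65, 29, 17, 10, 8]
The 1st element (1-indexed) is at index 0.
Value = 97
Final answer: 97


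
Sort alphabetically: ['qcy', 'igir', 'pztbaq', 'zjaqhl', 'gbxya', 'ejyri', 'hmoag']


Compare strings character by character (the first differing letter decides):
  'ejyri' < 'gbxya' since 'e' < 'g' at position 1
  'gbxya' < 'hmoag' since 'g' < 'h' at position 1
  'hmoag' < 'igir' since 'h' < 'i' at position 1
  'igir' < 'pztbaq' since 'i' < 'p' at position 1
  'pztbaq' < 'qcy' since 'p' < 'q' at position 1
  'qcy' < 'zjaqhl' since 'q' < 'z' at position 1
Chaining these comparisons gives the alphabetical order.
Final answer: ['ejyri', 'gbxya', 'hmoag', 'igir', 'pztbaq', 'qcy', 'zjaqhl']


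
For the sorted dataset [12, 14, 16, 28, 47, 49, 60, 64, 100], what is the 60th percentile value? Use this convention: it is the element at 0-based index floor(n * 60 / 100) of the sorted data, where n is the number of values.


The dataset has n = 9 elements.
Index = floor(9 * 60 / 100) = floor(540 / 100) = floor(5.4) = 5
Counting from index 0 in the sorted data, the element at index 5 is 49.
Final answer: 49


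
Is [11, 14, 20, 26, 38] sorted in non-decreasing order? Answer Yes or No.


Check consecutive pairs:
  11 <= 14? True
  14 <= 20? True
  20 <= 26? True
  26 <= 38? True
Every consecutive pair is in order, so the list is non-decreasing.
Final answer: Yes


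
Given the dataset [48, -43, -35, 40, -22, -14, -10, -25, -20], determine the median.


First, sort the list: [-43, -35, -25, -22, -20, -14, -10, 40, 48]
The list has 9 elements (odd count).
The middle index is 4 (0-based), and the element there is -20.
Final answer: -20


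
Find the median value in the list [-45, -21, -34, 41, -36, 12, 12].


First, sort the list: [-45, -36, -34, -21, 12, 12, 41]
The list has 7 elements (odd count).
The middle index is 3 (0-based), and the element there is -21.
Final answer: -21


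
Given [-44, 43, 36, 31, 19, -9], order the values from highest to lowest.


Original list: [-44, 43, 36, 31, 19, -9]
Repeatedly take the largest remaining element:
  Remaining [-44, 43, 36, 31, 19, -9] -> largest is 43
  Remaining [-44, 36, 31, 19, -9] -> largest is 36
  Remaining [-44, 31, 19, -9] -> largest is 31
  Remaining [-44, 19, -9] -> largest is 19
  Remaining [-44, -9] -> largest is -9
  Remaining [-44] -> largest is -44
Collecting the picks in order gives the descending list.
Final answer: [43, 36, 31, 19, -9, -44]


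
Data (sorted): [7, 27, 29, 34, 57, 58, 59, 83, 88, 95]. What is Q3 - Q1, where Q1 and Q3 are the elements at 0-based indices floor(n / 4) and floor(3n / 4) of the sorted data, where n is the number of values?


The data has n = 10 elements.
Q1 index = floor(10 / 4) = floor(2.5) = 2; Q3 index = floor(3 * 10 / 4) = floor(7.5) = 7
Q1 = element at index 2 = 29
Q3 = element at index 7 = 83
IQR = 83 - 29 = 54
Final answer: 54


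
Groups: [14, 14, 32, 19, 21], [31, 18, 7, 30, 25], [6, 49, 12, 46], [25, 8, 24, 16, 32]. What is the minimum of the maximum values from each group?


Find max of each group:
  Group 1: [14, 14, 32, 19, 21] -> max = 32
  Group 2: [31, 18, 7, 30, 25] -> max = 31
  Group 3: [6, 49, 12, 46] -> max = 49
  Group 4: [25, 8, 24, 16, 32] -> max = 32
Maxes: [32, 31, 49, 32]
Minimum of maxes = 31
Final answer: 31


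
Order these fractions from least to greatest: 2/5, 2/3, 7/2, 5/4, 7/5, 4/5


Convert to decimal for comparison:
  2/5 = 0.4
  2/3 = 0.6667
  7/2 = 3.5
  5/4 = 1.25
  7/5 = 1.4
  4/5 = 0.8
Decimals in increasing order: 0.4 < 0.6667 < 0.8 < 1.25 < 1.4 < 3.5
Writing each back as its fraction gives the sorted order.
Final answer: 2/5, 2/3, 4/5, 5/4, 7/5, 7/2


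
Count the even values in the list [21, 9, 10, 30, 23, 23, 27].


Check each element:
  21 is odd
  9 is odd
  10 is even
  30 is even
  23 is odd
  23 is odd
  27 is odd
Evens: [10, 30]
Count of evens = 2
Final answer: 2


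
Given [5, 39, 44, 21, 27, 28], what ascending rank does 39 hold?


Sort ascending: [5, 21, 27, 28, 39, 44]
Find 39 in the sorted list.
39 is at position 5 (1-indexed).
Final answer: 5


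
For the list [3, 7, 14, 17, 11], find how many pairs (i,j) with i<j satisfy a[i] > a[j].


For each element, count the later elements that are smaller than it:
  3 (index 0): smaller elements after it = [] -> 0
  7 (index 1): smaller elements after it = [] -> 0
  14 (index 2): smaller elements after it = [11] -> 1
  17 (index 3): smaller elements after it = [11] -> 1
Total inversions = 0 + 0 + 1 + 1 = 2
Final answer: 2


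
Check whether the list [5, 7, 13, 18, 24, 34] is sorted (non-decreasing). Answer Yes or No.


Check consecutive pairs:
  5 <= 7? True
  7 <= 13? True
  13 <= 18? True
  18 <= 24? True
  24 <= 34? True
Every consecutive pair is in order, so the list is non-decreasing.
Final answer: Yes


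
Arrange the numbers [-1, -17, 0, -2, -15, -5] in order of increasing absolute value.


Compute absolute values:
  |-1| = 1
  |-17| = 17
  |0| = 0
  |-2| = 2
  |-15| = 15
  |-5| = 5
Absolute values in increasing order: 0 < 1 < 2 < 5 < 15 < 17
Listing the original numbers in that order gives the answer.
Final answer: [0, -1, -2, -5, -15, -17]


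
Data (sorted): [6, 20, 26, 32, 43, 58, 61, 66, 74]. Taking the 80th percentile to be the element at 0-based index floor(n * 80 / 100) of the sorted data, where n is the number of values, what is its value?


The dataset has n = 9 elements.
Index = floor(9 * 80 / 100) = floor(720 / 100) = floor(7.2) = 7
Counting from index 0 in the sorted data, the element at index 7 is 66.
Final answer: 66


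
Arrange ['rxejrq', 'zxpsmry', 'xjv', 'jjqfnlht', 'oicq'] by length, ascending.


Compute lengths:
  'rxejrq' has length 6
  'zxpsmry' has length 7
  'xjv' has length 3
  'jjqfnlht' has length 8
  'oicq' has length 4
Lengths in increasing order: 3 < 4 < 6 < 7 < 8
Listing the words in that order gives the answer.
Final answer: ['xjv', 'oicq', 'rxejrq', 'zxpsmry', 'jjqfnlht']


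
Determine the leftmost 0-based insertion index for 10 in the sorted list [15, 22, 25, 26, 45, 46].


List is sorted: [15, 22, 25, 26, 45, 46]
We need the leftmost position where 10 can be inserted, i.e. the first index whose element is >= 10 (or the end of the list if none is).
Binary search with low=0, high=6 (0-based indices):
  low=0, high=6, mid=3: a[3]=26 >= 10, so high = 3
  low=0, high=3, mid=1: a[1]=22 >= 10, so high = 1
  low=0, high=1, mid=0: a[0]=15 >= 10, so high = 0
Now low = high = 0, so the insertion index is 0.
Final answer: 0


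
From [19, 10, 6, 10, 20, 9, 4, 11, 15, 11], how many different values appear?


List all unique values:
Distinct values: [4, 6, 9, 10, 11, 15, 19, 20]
Count = 8
Final answer: 8


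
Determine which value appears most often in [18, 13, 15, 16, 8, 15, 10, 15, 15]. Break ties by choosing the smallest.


Count the frequency of each value:
  8 appears 1 time(s)
  10 appears 1 time(s)
  13 appears 1 time(s)
  15 appears 4 time(s)
  16 appears 1 time(s)
  18 appears 1 time(s)
Maximum frequency is 4.
Only 15 reaches that frequency, so it is the mode.
Final answer: 15


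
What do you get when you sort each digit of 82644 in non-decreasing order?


The number 82644 has digits: 8, 2, 6, 4, 4
Sorted: 2, 4, 4, 6, 8
Joining the sorted digits gives the result.
Final answer: 24468


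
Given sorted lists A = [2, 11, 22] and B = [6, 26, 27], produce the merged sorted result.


List A: [2, 11, 22]
List B: [6, 26, 27]
Repeatedly compare the front elements and take the smaller:
  2 vs 6 -> take 2
  11 vs 6 -> take 6
  11 vs 26 -> take 11
  22 vs 26 -> take 22
  A is exhausted; append the rest of B: [26, 27]
Final answer: [2, 6, 11, 22, 26, 27]


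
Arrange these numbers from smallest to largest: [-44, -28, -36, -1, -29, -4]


Original list: [-44, -28, -36, -1, -29, -4]
Repeatedly take the smallest remaining element:
  Remaining [-44, -28, -36, -1, -29, -4] -> smallest is -44
  Remaining [-28, -36, -1, -29, -4] -> smallest is -36
  Remaining [-28, -1, -29, -4] -> smallest is -29
  Remaining [-28, -1, -4] -> smallest is -28
  Remaining [-1, -4] -> smallest is -4
  Remaining [-1] -> smallest is -1
Collecting the picks in order gives the sorted list.
Final answer: [-44, -36, -29, -28, -4, -1]


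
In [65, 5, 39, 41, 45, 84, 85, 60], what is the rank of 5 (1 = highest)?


Sort descending: [85, 84, 65, 60, 45, 41, 39, 5]
Find 5 in the sorted list.
5 is at position 8.
Final answer: 8


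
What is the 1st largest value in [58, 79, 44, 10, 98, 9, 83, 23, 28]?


Sort descending: [98, 83, 79, 58, 44, 28, 23, 10, 9]
The 1st element (1-indexed) is at index 0.
Value = 98
Final answer: 98


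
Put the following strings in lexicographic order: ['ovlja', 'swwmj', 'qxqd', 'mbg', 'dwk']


Compare strings character by character (the first differing letter decides):
  'dwk' < 'mbg' since 'd' < 'm' at position 1
  'mbg' < 'ovlja' since 'm' < 'o' at position 1
  'ovlja' < 'qxqd' since 'o' < 'q' at position 1
  'qxqd' < 'swwmj' since 'q' < 's' at position 1
Chaining these comparisons gives the alphabetical order.
Final answer: ['dwk', 'mbg', 'ovlja', 'qxqd', 'swwmj']


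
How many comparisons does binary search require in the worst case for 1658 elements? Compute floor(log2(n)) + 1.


Binary search halves the search space each step.
Maximum comparisons = floor(log2(1658)) + 1
log2(1658) = 10.6952
floor(log2(1658)) = 10, so 10 + 1 = 11
Final answer: 11


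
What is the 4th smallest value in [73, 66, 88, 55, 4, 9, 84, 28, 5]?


Sort ascending: [4, 5, 9, 28, 55, 66, 73, 84, 88]
The 4th element (1-indexed) is at index 3.
Value = 28
Final answer: 28


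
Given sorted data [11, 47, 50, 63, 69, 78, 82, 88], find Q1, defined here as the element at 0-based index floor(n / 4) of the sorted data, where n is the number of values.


The list has n = 8 elements.
Q1 index = floor(8 / 4) = floor(2) = 2
Counting from index 0 in the sorted data, the element at index 2 is 50.
Final answer: 50


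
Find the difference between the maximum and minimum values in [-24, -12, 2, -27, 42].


Maximum value: 42
Minimum value: -27
Range = 42 - (-27) = 69
Final answer: 69


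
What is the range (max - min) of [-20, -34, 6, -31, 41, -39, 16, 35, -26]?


Maximum value: 41
Minimum value: -39
Range = 41 - (-39) = 80
Final answer: 80


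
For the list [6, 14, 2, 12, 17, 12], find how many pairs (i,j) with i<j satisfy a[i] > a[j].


For each element, count the later elements that are smaller than it:
  6 (index 0): smaller elements after it = [2] -> 1
  14 (index 1): smaller elements after it = [2, 12, 12] -> 3
  2 (index 2): smaller elements after it = [] -> 0
  12 (index 3): smaller elements after it = [] -> 0
  17 (index 4): smaller elements after it = [12] -> 1
Total inversions = 1 + 3 + 0 + 0 + 1 = 5
Final answer: 5


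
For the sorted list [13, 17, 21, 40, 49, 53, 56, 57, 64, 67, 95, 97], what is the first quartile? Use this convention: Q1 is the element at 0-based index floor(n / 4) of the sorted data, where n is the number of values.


The list has n = 12 elements.
Q1 index = floor(12 / 4) = floor(3) = 3
Counting from index 0 in the sorted data, the element at index 3 is 40.
Final answer: 40


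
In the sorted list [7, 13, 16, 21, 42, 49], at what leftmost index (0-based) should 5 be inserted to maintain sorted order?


List is sorted: [7, 13, 16, 21, 42, 49]
We need the leftmost position where 5 can be inserted, i.e. the first index whose element is >= 5 (or the end of the list if none is).
Binary search with low=0, high=6 (0-based indices):
  low=0, high=6, mid=3: a[3]=21 >= 5, so high = 3
  low=0, high=3, mid=1: a[1]=13 >= 5, so high = 1
  low=0, high=1, mid=0: a[0]=7 >= 5, so high = 0
Now low = high = 0, so the insertion index is 0.
Final answer: 0


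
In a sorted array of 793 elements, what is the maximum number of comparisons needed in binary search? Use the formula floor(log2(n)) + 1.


Binary search halves the search space each step.
Maximum comparisons = floor(log2(793)) + 1
log2(793) = 9.6312
floor(log2(793)) = 9, so 9 + 1 = 10
Final answer: 10


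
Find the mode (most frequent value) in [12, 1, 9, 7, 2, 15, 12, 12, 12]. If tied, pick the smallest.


Count the frequency of each value:
  1 appears 1 time(s)
  2 appears 1 time(s)
  7 appears 1 time(s)
  9 appears 1 time(s)
  12 appears 4 time(s)
  15 appears 1 time(s)
Maximum frequency is 4.
Only 12 reaches that frequency, so it is the mode.
Final answer: 12


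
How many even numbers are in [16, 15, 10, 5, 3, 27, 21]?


Check each element:
  16 is even
  15 is odd
  10 is even
  5 is odd
  3 is odd
  27 is odd
  21 is odd
Evens: [16, 10]
Count of evens = 2
Final answer: 2


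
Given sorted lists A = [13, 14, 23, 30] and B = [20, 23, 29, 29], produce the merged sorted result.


List A: [13, 14, 23, 30]
List B: [20, 23, 29, 29]
Repeatedly compare the front elements and take the smaller:
  13 vs 20 -> take 13
  14 vs 20 -> take 14
  23 vs 20 -> take 20
  23 vs 23 -> take 23
  30 vs 23 -> take 23
  30 vs 29 -> take 29
  30 vs 29 -> take 29
  B is exhausted; append the rest of A: [30]
Final answer: [13, 14, 20, 23, 23, 29, 29, 30]


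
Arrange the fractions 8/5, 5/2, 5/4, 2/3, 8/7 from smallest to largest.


Convert to decimal for comparison:
  8/5 = 1.6
  5/2 = 2.5
  5/4 = 1.25
  2/3 = 0.6667
  8/7 = 1.1429
Decimals in increasing order: 0.6667 < 1.1429 < 1.25 < 1.6 < 2.5
Writing each back as its fraction gives the sorted order.
Final answer: 2/3, 8/7, 5/4, 8/5, 5/2


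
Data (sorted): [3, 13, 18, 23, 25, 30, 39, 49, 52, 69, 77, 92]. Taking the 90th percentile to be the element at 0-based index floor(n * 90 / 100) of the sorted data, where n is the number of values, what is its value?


The dataset has n = 12 elements.
Index = floor(12 * 90 / 100) = floor(1080 / 100) = floor(10.8) = 10
Counting from index 0 in the sorted data, the element at index 10 is 77.
Final answer: 77


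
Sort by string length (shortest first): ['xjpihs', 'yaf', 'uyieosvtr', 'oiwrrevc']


Compute lengths:
  'xjpihs' has length 6
  'yaf' has length 3
  'uyieosvtr' has length 9
  'oiwrrevc' has length 8
Lengths in increasing order: 3 < 6 < 8 < 9
Listing the words in that order gives the answer.
Final answer: ['yaf', 'xjpihs', 'oiwrrevc', 'uyieosvtr']


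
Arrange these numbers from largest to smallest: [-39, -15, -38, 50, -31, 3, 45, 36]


Original list: [-39, -15, -38, 50, -31, 3, 45, 36]
Repeatedly take the largest remaining element:
  Remaining [-39, -15, -38, 50, -31, 3, 45, 36] -> largest is 50
  Remaining [-39, -15, -38, -31, 3, 45, 36] -> largest is 45
  Remaining [-39, -15, -38, -31, 3, 36] -> largest is 36
  Remaining [-39, -15, -38, -31, 3] -> largest is 3
  Remaining [-39, -15, -38, -31] -> largest is -15
  Remaining [-39, -38, -31] -> largest is -31
  Remaining [-39, -38] -> largest is -38
  Remaining [-39] -> largest is -39
Collecting the picks in order gives the descending list.
Final answer: [50, 45, 36, 3, -15, -31, -38, -39]


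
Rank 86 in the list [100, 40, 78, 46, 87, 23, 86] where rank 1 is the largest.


Sort descending: [100, 87, 86, 78, 46, 40, 23]
Find 86 in the sorted list.
86 is at position 3.
Final answer: 3


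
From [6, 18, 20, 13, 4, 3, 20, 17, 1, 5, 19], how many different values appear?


List all unique values:
Distinct values: [1, 3, 4, 5, 6, 13, 17, 18, 19, 20]
Count = 10
Final answer: 10


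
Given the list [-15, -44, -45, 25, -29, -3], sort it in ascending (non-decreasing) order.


Original list: [-15, -44, -45, 25, -29, -3]
Repeatedly take the smallest remaining element:
  Remaining [-15, -44, -45, 25, -29, -3] -> smallest is -45
  Remaining [-15, -44, 25, -29, -3] -> smallest is -44
  Remaining [-15, 25, -29, -3] -> smallest is -29
  Remaining [-15, 25, -3] -> smallest is -15
  Remaining [25, -3] -> smallest is -3
  Remaining [25] -> smallest is 25
Collecting the picks in order gives the sorted list.
Final answer: [-45, -44, -29, -15, -3, 25]


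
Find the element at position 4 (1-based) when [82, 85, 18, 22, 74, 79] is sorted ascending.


Sort ascending: [18, 22, 74, 79, 82, 85]
The 4th element (1-indexed) is at index 3.
Value = 79
Final answer: 79


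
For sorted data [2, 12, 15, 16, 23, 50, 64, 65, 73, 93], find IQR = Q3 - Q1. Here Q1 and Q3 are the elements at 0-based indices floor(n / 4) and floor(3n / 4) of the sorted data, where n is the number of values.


The data has n = 10 elements.
Q1 index = floor(10 / 4) = floor(2.5) = 2; Q3 index = floor(3 * 10 / 4) = floor(7.5) = 7
Q1 = element at index 2 = 15
Q3 = element at index 7 = 65
IQR = 65 - 15 = 50
Final answer: 50


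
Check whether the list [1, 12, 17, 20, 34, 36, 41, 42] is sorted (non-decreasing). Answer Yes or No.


Check consecutive pairs:
  1 <= 12? True
  12 <= 17? True
  17 <= 20? True
  20 <= 34? True
  34 <= 36? True
  36 <= 41? True
  41 <= 42? True
Every consecutive pair is in order, so the list is non-decreasing.
Final answer: Yes


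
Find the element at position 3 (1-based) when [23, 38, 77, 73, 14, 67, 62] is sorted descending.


Sort descending: [77, 73, 67, 62, 38, 23, 14]
The 3rd element (1-indexed) is at index 2.
Value = 67
Final answer: 67


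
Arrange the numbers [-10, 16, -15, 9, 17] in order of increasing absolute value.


Compute absolute values:
  |-10| = 10
  |16| = 16
  |-15| = 15
  |9| = 9
  |17| = 17
Absolute values in increasing order: 9 < 10 < 15 < 16 < 17
Listing the original numbers in that order gives the answer.
Final answer: [9, -10, -15, 16, 17]


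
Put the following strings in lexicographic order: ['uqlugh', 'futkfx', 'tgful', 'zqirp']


Compare strings character by character (the first differing letter decides):
  'futkfx' < 'tgful' since 'f' < 't' at position 1
  'tgful' < 'uqlugh' since 't' < 'u' at position 1
  'uqlugh' < 'zqirp' since 'u' < 'z' at position 1
Chaining these comparisons gives the alphabetical order.
Final answer: ['futkfx', 'tgful', 'uqlugh', 'zqirp']


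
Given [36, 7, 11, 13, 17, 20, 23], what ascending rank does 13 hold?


Sort ascending: [7, 11, 13, 17, 20, 23, 36]
Find 13 in the sorted list.
13 is at position 3 (1-indexed).
Final answer: 3


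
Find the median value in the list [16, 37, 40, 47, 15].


First, sort the list: [15, 16, 37, 40, 47]
The list has 5 elements (odd count).
The middle index is 2 (0-based), and the element there is 37.
Final answer: 37


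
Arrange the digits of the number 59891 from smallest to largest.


The number 59891 has digits: 5, 9, 8, 9, 1
Sorted: 1, 5, 8, 9, 9
Joining the sorted digits gives the result.
Final answer: 15899


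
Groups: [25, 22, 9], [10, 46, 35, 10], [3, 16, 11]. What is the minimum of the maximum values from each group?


Find max of each group:
  Group 1: [25, 22, 9] -> max = 25
  Group 2: [10, 46, 35, 10] -> max = 46
  Group 3: [3, 16, 11] -> max = 16
Maxes: [25, 46, 16]
Minimum of maxes = 16
Final answer: 16


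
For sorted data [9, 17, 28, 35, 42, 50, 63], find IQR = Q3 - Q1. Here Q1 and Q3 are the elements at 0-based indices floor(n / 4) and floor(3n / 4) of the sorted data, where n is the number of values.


The data has n = 7 elements.
Q1 index = floor(7 / 4) = floor(1.75) = 1; Q3 index = floor(3 * 7 / 4) = floor(5.25) = 5
Q1 = element at index 1 = 17
Q3 = element at index 5 = 50
IQR = 50 - 17 = 33
Final answer: 33


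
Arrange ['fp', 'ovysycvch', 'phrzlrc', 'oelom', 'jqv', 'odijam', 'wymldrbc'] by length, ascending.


Compute lengths:
  'fp' has length 2
  'ovysycvch' has length 9
  'phrzlrc' has length 7
  'oelom' has length 5
  'jqv' has length 3
  'odijam' has length 6
  'wymldrbc' has length 8
Lengths in increasing order: 2 < 3 < 5 < 6 < 7 < 8 < 9
Listing the words in that order gives the answer.
Final answer: ['fp', 'jqv', 'oelom', 'odijam', 'phrzlrc', 'wymldrbc', 'ovysycvch']


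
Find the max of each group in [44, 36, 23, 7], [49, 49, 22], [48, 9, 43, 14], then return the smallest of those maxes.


Find max of each group:
  Group 1: [44, 36, 23, 7] -> max = 44
  Group 2: [49, 49, 22] -> max = 49
  Group 3: [48, 9, 43, 14] -> max = 48
Maxes: [44, 49, 48]
Minimum of maxes = 44
Final answer: 44


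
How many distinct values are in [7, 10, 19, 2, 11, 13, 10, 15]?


List all unique values:
Distinct values: [2, 7, 10, 11, 13, 15, 19]
Count = 7
Final answer: 7


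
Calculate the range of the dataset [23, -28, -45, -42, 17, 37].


Maximum value: 37
Minimum value: -45
Range = 37 - (-45) = 82
Final answer: 82


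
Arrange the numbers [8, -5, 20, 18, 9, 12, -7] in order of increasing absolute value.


Compute absolute values:
  |8| = 8
  |-5| = 5
  |20| = 20
  |18| = 18
  |9| = 9
  |12| = 12
  |-7| = 7
Absolute values in increasing order: 5 < 7 < 8 < 9 < 12 < 18 < 20
Listing the original numbers in that order gives the answer.
Final answer: [-5, -7, 8, 9, 12, 18, 20]


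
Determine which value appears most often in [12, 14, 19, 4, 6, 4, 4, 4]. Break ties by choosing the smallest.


Count the frequency of each value:
  4 appears 4 time(s)
  6 appears 1 time(s)
  12 appears 1 time(s)
  14 appears 1 time(s)
  19 appears 1 time(s)
Maximum frequency is 4.
Only 4 reaches that frequency, so it is the mode.
Final answer: 4


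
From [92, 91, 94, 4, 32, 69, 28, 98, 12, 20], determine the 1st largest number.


Sort descending: [98, 94, 92, 91, 69, 32, 28, 20, 12, 4]
The 1st element (1-indexed) is at index 0.
Value = 98
Final answer: 98


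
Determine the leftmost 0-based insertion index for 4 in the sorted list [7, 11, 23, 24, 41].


List is sorted: [7, 11, 23, 24, 41]
We need the leftmost position where 4 can be inserted, i.e. the first index whose element is >= 4 (or the end of the list if none is).
Binary search with low=0, high=5 (0-based indices):
  low=0, high=5, mid=2: a[2]=23 >= 4, so high = 2
  low=0, high=2, mid=1: a[1]=11 >= 4, so high = 1
  low=0, high=1, mid=0: a[0]=7 >= 4, so high = 0
Now low = high = 0, so the insertion index is 0.
Final answer: 0


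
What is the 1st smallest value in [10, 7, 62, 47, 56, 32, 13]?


Sort ascending: [7, 10, 13, 32, 47, 56, 62]
The 1st element (1-indexed) is at index 0.
Value = 7
Final answer: 7


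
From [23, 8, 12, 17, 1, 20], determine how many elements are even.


Check each element:
  23 is odd
  8 is even
  12 is even
  17 is odd
  1 is odd
  20 is even
Evens: [8, 12, 20]
Count of evens = 3
Final answer: 3


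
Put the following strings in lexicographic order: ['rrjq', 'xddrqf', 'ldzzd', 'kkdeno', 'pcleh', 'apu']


Compare strings character by character (the first differing letter decides):
  'apu' < 'kkdeno' since 'a' < 'k' at position 1
  'kkdeno' < 'ldzzd' since 'k' < 'l' at position 1
  'ldzzd' < 'pcleh' since 'l' < 'p' at position 1
  'pcleh' < 'rrjq' since 'p' < 'r' at position 1
  'rrjq' < 'xddrqf' since 'r' < 'x' at position 1
Chaining these comparisons gives the alphabetical order.
Final answer: ['apu', 'kkdeno', 'ldzzd', 'pcleh', 'rrjq', 'xddrqf']


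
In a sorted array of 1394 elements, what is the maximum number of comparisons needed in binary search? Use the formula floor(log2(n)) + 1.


Binary search halves the search space each step.
Maximum comparisons = floor(log2(1394)) + 1
log2(1394) = 10.445
floor(log2(1394)) = 10, so 10 + 1 = 11
Final answer: 11


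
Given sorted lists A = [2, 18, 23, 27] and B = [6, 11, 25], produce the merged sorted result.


List A: [2, 18, 23, 27]
List B: [6, 11, 25]
Repeatedly compare the front elements and take the smaller:
  2 vs 6 -> take 2
  18 vs 6 -> take 6
  18 vs 11 -> take 11
  18 vs 25 -> take 18
  23 vs 25 -> take 23
  27 vs 25 -> take 25
  B is exhausted; append the rest of A: [27]
Final answer: [2, 6, 11, 18, 23, 25, 27]


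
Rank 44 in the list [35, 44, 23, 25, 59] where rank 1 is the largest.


Sort descending: [59, 44, 35, 25, 23]
Find 44 in the sorted list.
44 is at position 2.
Final answer: 2


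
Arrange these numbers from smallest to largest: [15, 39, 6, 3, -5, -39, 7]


Original list: [15, 39, 6, 3, -5, -39, 7]
Repeatedly take the smallest remaining element:
  Remaining [15, 39, 6, 3, -5, -39, 7] -> smallest is -39
  Remaining [15, 39, 6, 3, -5, 7] -> smallest is -5
  Remaining [15, 39, 6, 3, 7] -> smallest is 3
  Remaining [15, 39, 6, 7] -> smallest is 6
  Remaining [15, 39, 7] -> smallest is 7
  Remaining [15, 39] -> smallest is 15
  Remaining [39] -> smallest is 39
Collecting the picks in order gives the sorted list.
Final answer: [-39, -5, 3, 6, 7, 15, 39]


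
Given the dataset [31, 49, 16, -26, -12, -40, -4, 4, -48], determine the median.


First, sort the list: [-48, -40, -26, -12, -4, 4, 16, 31, 49]
The list has 9 elements (odd count).
The middle index is 4 (0-based), and the element there is -4.
Final answer: -4


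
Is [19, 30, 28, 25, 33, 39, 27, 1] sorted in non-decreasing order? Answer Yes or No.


Check consecutive pairs:
  19 <= 30? True
  30 <= 28? False
  28 <= 25? False
  25 <= 33? True
  33 <= 39? True
  39 <= 27? False
  27 <= 1? False
4 consecutive pair(s) are out of order, so the list is not sorted.
Final answer: No


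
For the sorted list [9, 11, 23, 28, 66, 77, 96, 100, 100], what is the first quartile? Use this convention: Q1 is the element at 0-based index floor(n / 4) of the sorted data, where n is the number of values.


The list has n = 9 elements.
Q1 index = floor(9 / 4) = floor(2.25) = 2
Counting from index 0 in the sorted data, the element at index 2 is 23.
Final answer: 23


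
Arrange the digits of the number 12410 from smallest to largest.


The number 12410 has digits: 1, 2, 4, 1, 0
Sorted: 0, 1, 1, 2, 4
Joining the sorted digits gives the result.
Final answer: 01124


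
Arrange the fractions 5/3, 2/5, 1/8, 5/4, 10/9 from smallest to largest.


Convert to decimal for comparison:
  5/3 = 1.6667
  2/5 = 0.4
  1/8 = 0.125
  5/4 = 1.25
  10/9 = 1.1111
Decimals in increasing order: 0.125 < 0.4 < 1.1111 < 1.25 < 1.6667
Writing each back as its fraction gives the sorted order.
Final answer: 1/8, 2/5, 10/9, 5/4, 5/3


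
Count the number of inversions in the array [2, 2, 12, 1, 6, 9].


For each element, count the later elements that are smaller than it:
  2 (index 0): smaller elements after it = [1] -> 1
  2 (index 1): smaller elements after it = [1] -> 1
  12 (index 2): smaller elements after it = [1, 6, 9] -> 3
  1 (index 3): smaller elements after it = [] -> 0
  6 (index 4): smaller elements after it = [] -> 0
Total inversions = 1 + 1 + 3 + 0 + 0 = 5
Final answer: 5


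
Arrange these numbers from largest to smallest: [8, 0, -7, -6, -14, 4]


Original list: [8, 0, -7, -6, -14, 4]
Repeatedly take the largest remaining element:
  Remaining [8, 0, -7, -6, -14, 4] -> largest is 8
  Remaining [0, -7, -6, -14, 4] -> largest is 4
  Remaining [0, -7, -6, -14] -> largest is 0
  Remaining [-7, -6, -14] -> largest is -6
  Remaining [-7, -14] -> largest is -7
  Remaining [-14] -> largest is -14
Collecting the picks in order gives the descending list.
Final answer: [8, 4, 0, -6, -7, -14]


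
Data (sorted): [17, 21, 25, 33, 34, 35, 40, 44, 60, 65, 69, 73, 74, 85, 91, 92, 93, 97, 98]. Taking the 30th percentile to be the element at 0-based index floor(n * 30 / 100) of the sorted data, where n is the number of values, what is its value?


The dataset has n = 19 elements.
Index = floor(19 * 30 / 100) = floor(570 / 100) = floor(5.7) = 5
Counting from index 0 in the sorted data, the element at index 5 is 35.
Final answer: 35


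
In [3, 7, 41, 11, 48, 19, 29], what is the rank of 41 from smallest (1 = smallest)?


Sort ascending: [3, 7, 11, 19, 29, 41, 48]
Find 41 in the sorted list.
41 is at position 6 (1-indexed).
Final answer: 6


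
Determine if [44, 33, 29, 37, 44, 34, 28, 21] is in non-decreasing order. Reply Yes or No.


Check consecutive pairs:
  44 <= 33? False
  33 <= 29? False
  29 <= 37? True
  37 <= 44? True
  44 <= 34? False
  34 <= 28? False
  28 <= 21? False
5 consecutive pair(s) are out of order, so the list is not sorted.
Final answer: No


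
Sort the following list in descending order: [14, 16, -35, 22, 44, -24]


Original list: [14, 16, -35, 22, 44, -24]
Repeatedly take the largest remaining element:
  Remaining [14, 16, -35, 22, 44, -24] -> largest is 44
  Remaining [14, 16, -35, 22, -24] -> largest is 22
  Remaining [14, 16, -35, -24] -> largest is 16
  Remaining [14, -35, -24] -> largest is 14
  Remaining [-35, -24] -> largest is -24
  Remaining [-35] -> largest is -35
Collecting the picks in order gives the descending list.
Final answer: [44, 22, 16, 14, -24, -35]


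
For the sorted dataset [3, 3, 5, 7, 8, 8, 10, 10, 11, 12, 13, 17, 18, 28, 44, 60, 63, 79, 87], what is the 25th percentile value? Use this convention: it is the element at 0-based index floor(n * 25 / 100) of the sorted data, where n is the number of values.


The dataset has n = 19 elements.
Index = floor(19 * 25 / 100) = floor(475 / 100) = floor(4.75) = 4
Counting from index 0 in the sorted data, the element at index 4 is 8.
Final answer: 8


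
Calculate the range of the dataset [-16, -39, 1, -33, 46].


Maximum value: 46
Minimum value: -39
Range = 46 - (-39) = 85
Final answer: 85


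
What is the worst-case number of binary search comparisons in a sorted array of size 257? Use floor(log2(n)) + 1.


Binary search halves the search space each step.
Maximum comparisons = floor(log2(257)) + 1
log2(257) = 8.0056
floor(log2(257)) = 8, so 8 + 1 = 9
Final answer: 9


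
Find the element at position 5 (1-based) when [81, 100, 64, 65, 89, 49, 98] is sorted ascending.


Sort ascending: [49, 64, 65, 81, 89, 98, 100]
The 5th element (1-indexed) is at index 4.
Value = 89
Final answer: 89


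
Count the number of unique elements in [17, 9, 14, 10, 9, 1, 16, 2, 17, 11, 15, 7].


List all unique values:
Distinct values: [1, 2, 7, 9, 10, 11, 14, 15, 16, 17]
Count = 10
Final answer: 10


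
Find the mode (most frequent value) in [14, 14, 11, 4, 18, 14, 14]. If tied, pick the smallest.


Count the frequency of each value:
  4 appears 1 time(s)
  11 appears 1 time(s)
  14 appears 4 time(s)
  18 appears 1 time(s)
Maximum frequency is 4.
Only 14 reaches that frequency, so it is the mode.
Final answer: 14


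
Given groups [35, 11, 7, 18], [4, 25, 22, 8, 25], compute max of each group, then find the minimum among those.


Find max of each group:
  Group 1: [35, 11, 7, 18] -> max = 35
  Group 2: [4, 25, 22, 8, 25] -> max = 25
Maxes: [35, 25]
Minimum of maxes = 25
Final answer: 25


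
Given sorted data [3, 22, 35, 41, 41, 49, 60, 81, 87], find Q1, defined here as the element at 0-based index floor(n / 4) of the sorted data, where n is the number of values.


The list has n = 9 elements.
Q1 index = floor(9 / 4) = floor(2.25) = 2
Counting from index 0 in the sorted data, the element at index 2 is 35.
Final answer: 35


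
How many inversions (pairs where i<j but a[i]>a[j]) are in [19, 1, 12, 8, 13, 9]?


For each element, count the later elements that are smaller than it:
  19 (index 0): smaller elements after it = [1, 12, 8, 13, 9] -> 5
  1 (index 1): smaller elements after it = [] -> 0
  12 (index 2): smaller elements after it = [8, 9] -> 2
  8 (index 3): smaller elements after it = [] -> 0
  13 (index 4): smaller elements after it = [9] -> 1
Total inversions = 5 + 0 + 2 + 0 + 1 = 8
Final answer: 8


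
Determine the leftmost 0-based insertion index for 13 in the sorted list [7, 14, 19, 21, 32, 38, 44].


List is sorted: [7, 14, 19, 21, 32, 38, 44]
We need the leftmost position where 13 can be inserted, i.e. the first index whose element is >= 13 (or the end of the list if none is).
Binary search with low=0, high=7 (0-based indices):
  low=0, high=7, mid=3: a[3]=21 >= 13, so high = 3
  low=0, high=3, mid=1: a[1]=14 >= 13, so high = 1
  low=0, high=1, mid=0: a[0]=7 < 13, so low = 1
Now low = high = 1, so the insertion index is 1.
Final answer: 1


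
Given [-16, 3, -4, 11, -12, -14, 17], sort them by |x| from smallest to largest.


Compute absolute values:
  |-16| = 16
  |3| = 3
  |-4| = 4
  |11| = 11
  |-12| = 12
  |-14| = 14
  |17| = 17
Absolute values in increasing order: 3 < 4 < 11 < 12 < 14 < 16 < 17
Listing the original numbers in that order gives the answer.
Final answer: [3, -4, 11, -12, -14, -16, 17]


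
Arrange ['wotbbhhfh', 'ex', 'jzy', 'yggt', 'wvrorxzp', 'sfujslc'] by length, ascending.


Compute lengths:
  'wotbbhhfh' has length 9
  'ex' has length 2
  'jzy' has length 3
  'yggt' has length 4
  'wvrorxzp' has length 8
  'sfujslc' has length 7
Lengths in increasing order: 2 < 3 < 4 < 7 < 8 < 9
Listing the words in that order gives the answer.
Final answer: ['ex', 'jzy', 'yggt', 'sfujslc', 'wvrorxzp', 'wotbbhhfh']


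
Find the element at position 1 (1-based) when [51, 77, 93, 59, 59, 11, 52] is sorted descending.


Sort descending: [93, 77, 59, 59, 52, 51, 11]
The 1st element (1-indexed) is at index 0.
Value = 93
Final answer: 93


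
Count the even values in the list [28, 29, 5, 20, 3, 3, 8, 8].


Check each element:
  28 is even
  29 is odd
  5 is odd
  20 is even
  3 is odd
  3 is odd
  8 is even
  8 is even
Evens: [28, 20, 8, 8]
Count of evens = 4
Final answer: 4


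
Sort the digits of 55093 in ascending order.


The number 55093 has digits: 5, 5, 0, 9, 3
Sorted: 0, 3, 5, 5, 9
Joining the sorted digits gives the result.
Final answer: 03559


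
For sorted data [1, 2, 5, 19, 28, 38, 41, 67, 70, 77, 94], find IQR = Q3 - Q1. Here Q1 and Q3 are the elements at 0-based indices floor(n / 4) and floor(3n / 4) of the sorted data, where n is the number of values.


The data has n = 11 elements.
Q1 index = floor(11 / 4) = floor(2.75) = 2; Q3 index = floor(3 * 11 / 4) = floor(8.25) = 8
Q1 = element at index 2 = 5
Q3 = element at index 8 = 70
IQR = 70 - 5 = 65
Final answer: 65


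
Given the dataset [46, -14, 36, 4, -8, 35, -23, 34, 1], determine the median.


First, sort the list: [-23, -14, -8, 1, 4, 34, 35, 36, 46]
The list has 9 elements (odd count).
The middle index is 4 (0-based), and the element there is 4.
Final answer: 4


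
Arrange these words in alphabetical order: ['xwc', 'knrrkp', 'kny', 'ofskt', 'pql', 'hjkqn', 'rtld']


Compare strings character by character (the first differing letter decides):
  'hjkqn' < 'knrrkp' since 'h' < 'k' at position 1
  'knrrkp' < 'kny' since 'r' < 'y' at position 3
  'kny' < 'ofskt' since 'k' < 'o' at position 1
  'ofskt' < 'pql' since 'o' < 'p' at position 1
  'pql' < 'rtld' since 'p' < 'r' at position 1
  'rtld' < 'xwc' since 'r' < 'x' at position 1
Chaining these comparisons gives the alphabetical order.
Final answer: ['hjkqn', 'knrrkp', 'kny', 'ofskt', 'pql', 'rtld', 'xwc']


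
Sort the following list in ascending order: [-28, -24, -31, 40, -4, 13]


Original list: [-28, -24, -31, 40, -4, 13]
Repeatedly take the smallest remaining element:
  Remaining [-28, -24, -31, 40, -4, 13] -> smallest is -31
  Remaining [-28, -24, 40, -4, 13] -> smallest is -28
  Remaining [-24, 40, -4, 13] -> smallest is -24
  Remaining [40, -4, 13] -> smallest is -4
  Remaining [40, 13] -> smallest is 13
  Remaining [40] -> smallest is 40
Collecting the picks in order gives the sorted list.
Final answer: [-31, -28, -24, -4, 13, 40]


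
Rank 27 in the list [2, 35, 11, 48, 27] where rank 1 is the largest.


Sort descending: [48, 35, 27, 11, 2]
Find 27 in the sorted list.
27 is at position 3.
Final answer: 3


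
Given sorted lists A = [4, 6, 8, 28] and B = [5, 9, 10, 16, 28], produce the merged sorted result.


List A: [4, 6, 8, 28]
List B: [5, 9, 10, 16, 28]
Repeatedly compare the front elements and take the smaller:
  4 vs 5 -> take 4
  6 vs 5 -> take 5
  6 vs 9 -> take 6
  8 vs 9 -> take 8
  28 vs 9 -> take 9
  28 vs 10 -> take 10
  28 vs 16 -> take 16
  28 vs 28 -> take 28
  A is exhausted; append the rest of B: [28]
Final answer: [4, 5, 6, 8, 9, 10, 16, 28, 28]


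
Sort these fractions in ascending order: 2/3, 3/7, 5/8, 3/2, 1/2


Convert to decimal for comparison:
  2/3 = 0.6667
  3/7 = 0.4286
  5/8 = 0.625
  3/2 = 1.5
  1/2 = 0.5
Decimals in increasing order: 0.4286 < 0.5 < 0.625 < 0.6667 < 1.5
Writing each back as its fraction gives the sorted order.
Final answer: 3/7, 1/2, 5/8, 2/3, 3/2


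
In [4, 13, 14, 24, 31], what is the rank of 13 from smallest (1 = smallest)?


Sort ascending: [4, 13, 14, 24, 31]
Find 13 in the sorted list.
13 is at position 2 (1-indexed).
Final answer: 2


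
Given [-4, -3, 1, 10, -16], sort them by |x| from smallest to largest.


Compute absolute values:
  |-4| = 4
  |-3| = 3
  |1| = 1
  |10| = 10
  |-16| = 16
Absolute values in increasing order: 1 < 3 < 4 < 10 < 16
Listing the original numbers in that order gives the answer.
Final answer: [1, -3, -4, 10, -16]


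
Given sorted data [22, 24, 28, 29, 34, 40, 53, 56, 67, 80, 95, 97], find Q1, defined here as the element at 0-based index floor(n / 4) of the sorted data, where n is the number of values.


The list has n = 12 elements.
Q1 index = floor(12 / 4) = floor(3) = 3
Counting from index 0 in the sorted data, the element at index 3 is 29.
Final answer: 29


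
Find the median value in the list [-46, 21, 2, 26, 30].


First, sort the list: [-46, 2, 21, 26, 30]
The list has 5 elements (odd count).
The middle index is 2 (0-based), and the element there is 21.
Final answer: 21


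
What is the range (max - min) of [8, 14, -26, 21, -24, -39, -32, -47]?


Maximum value: 21
Minimum value: -47
Range = 21 - (-47) = 68
Final answer: 68


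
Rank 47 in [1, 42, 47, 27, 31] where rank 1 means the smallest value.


Sort ascending: [1, 27, 31, 42, 47]
Find 47 in the sorted list.
47 is at position 5 (1-indexed).
Final answer: 5


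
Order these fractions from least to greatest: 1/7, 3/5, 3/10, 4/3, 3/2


Convert to decimal for comparison:
  1/7 = 0.1429
  3/5 = 0.6
  3/10 = 0.3
  4/3 = 1.3333
  3/2 = 1.5
Decimals in increasing order: 0.1429 < 0.3 < 0.6 < 1.3333 < 1.5
Writing each back as its fraction gives the sorted order.
Final answer: 1/7, 3/10, 3/5, 4/3, 3/2


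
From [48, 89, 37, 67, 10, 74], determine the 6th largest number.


Sort descending: [89, 74, 67, 48, 37, 10]
The 6th element (1-indexed) is at index 5.
Value = 10
Final answer: 10


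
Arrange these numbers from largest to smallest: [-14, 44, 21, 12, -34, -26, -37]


Original list: [-14, 44, 21, 12, -34, -26, -37]
Repeatedly take the largest remaining element:
  Remaining [-14, 44, 21, 12, -34, -26, -37] -> largest is 44
  Remaining [-14, 21, 12, -34, -26, -37] -> largest is 21
  Remaining [-14, 12, -34, -26, -37] -> largest is 12
  Remaining [-14, -34, -26, -37] -> largest is -14
  Remaining [-34, -26, -37] -> largest is -26
  Remaining [-34, -37] -> largest is -34
  Remaining [-37] -> largest is -37
Collecting the picks in order gives the descending list.
Final answer: [44, 21, 12, -14, -26, -34, -37]


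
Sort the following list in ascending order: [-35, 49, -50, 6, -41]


Original list: [-35, 49, -50, 6, -41]
Repeatedly take the smallest remaining element:
  Remaining [-35, 49, -50, 6, -41] -> smallest is -50
  Remaining [-35, 49, 6, -41] -> smallest is -41
  Remaining [-35, 49, 6] -> smallest is -35
  Remaining [49, 6] -> smallest is 6
  Remaining [49] -> smallest is 49
Collecting the picks in order gives the sorted list.
Final answer: [-50, -41, -35, 6, 49]


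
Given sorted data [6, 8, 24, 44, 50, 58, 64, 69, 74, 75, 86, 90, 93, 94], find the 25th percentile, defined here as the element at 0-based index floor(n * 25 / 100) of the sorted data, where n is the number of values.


The dataset has n = 14 elements.
Index = floor(14 * 25 / 100) = floor(350 / 100) = floor(3.5) = 3
Counting from index 0 in the sorted data, the element at index 3 is 44.
Final answer: 44


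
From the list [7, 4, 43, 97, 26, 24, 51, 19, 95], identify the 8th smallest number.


Sort ascending: [4, 7, 19, 24, 26, 43, 51, 95, 97]
The 8th element (1-indexed) is at index 7.
Value = 95
Final answer: 95
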